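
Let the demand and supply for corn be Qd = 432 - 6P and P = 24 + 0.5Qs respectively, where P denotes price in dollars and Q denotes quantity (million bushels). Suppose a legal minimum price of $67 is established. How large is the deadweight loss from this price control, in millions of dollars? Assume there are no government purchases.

Rearranging supply gives Qs = 2P - 48. In a free market, 432 - 6P = 2P - 48 gives the equilibrium P* = 60, Q* = 72.
Because the floor (67) lies above the market-clearing price, it is binding.
At P = 67: Qd = 432 - 6·67 = 30 and Qs = 2·67 - 48 = 86.
Quantity traded falls to 30. At Q = 30 the demand price is (432 - 30)/6 = 67 and the supply price is (48 + 30)/2 = 39.
Deadweight loss = ½ · (67 - 39) · (72 - 30) = ½ · 28 · 42 = 588.

588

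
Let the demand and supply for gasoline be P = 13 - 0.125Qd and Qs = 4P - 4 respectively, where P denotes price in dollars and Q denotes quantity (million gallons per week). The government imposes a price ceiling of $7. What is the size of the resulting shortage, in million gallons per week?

24

Rearranging demand gives Qd = 104 - 8P. Equilibrium: 104 - 8P = 4P - 4, so 108 = 12P and P* = 9, Q* = 32.
Since 7 < 9, the ceiling is binding.
At P = 7: Qd = 104 - 8·7 = 48 and Qs = 4·7 - 4 = 24.
Shortage = Qd - Qs = 48 - 24 = 24.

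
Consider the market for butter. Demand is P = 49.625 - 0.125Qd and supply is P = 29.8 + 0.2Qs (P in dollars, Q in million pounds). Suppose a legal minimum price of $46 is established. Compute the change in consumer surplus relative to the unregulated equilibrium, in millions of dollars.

-180

Rearranging demand gives Qd = 397 - 8P; rearranging supply gives Qs = 5P - 149. In a free market, 397 - 8P = 5P - 149 gives the equilibrium P* = 42, Q* = 61.
The floor of 46 is above the equilibrium price 42, so it binds.
At P = 46: Qd = 397 - 8·46 = 29 and Qs = 5·46 - 149 = 81.
Consumer surplus without the control is ½ · (49.625 - 42) · 61 = 232.5625.
With the floor, consumers buy 29 units at 46, so CS = ½ · (49.625 - 46) · 29 = 52.5625.
Change in consumer surplus = 52.5625 - 232.5625 = -180.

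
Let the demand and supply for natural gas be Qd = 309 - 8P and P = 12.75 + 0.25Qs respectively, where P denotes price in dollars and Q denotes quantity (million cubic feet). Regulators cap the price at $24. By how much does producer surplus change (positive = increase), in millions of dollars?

Rearranging supply gives Qs = 4P - 51. Setting quantity demanded equal to quantity supplied, 309 - 8P = 4P - 51, gives P* = 30 and Q* = 69.
Because the ceiling (24) lies below the market-clearing price, it is binding.
At P = 24: Qd = 309 - 8·24 = 117 and Qs = 4·24 - 51 = 45.
Producer surplus without the control is ½ · (30 - 12.75) · 69 = 595.125.
With the ceiling, producers sell 45 units at 24, so PS = ½ · (24 - 12.75) · 45 = 253.125.
Change in producer surplus = 253.125 - 595.125 = -342.

-342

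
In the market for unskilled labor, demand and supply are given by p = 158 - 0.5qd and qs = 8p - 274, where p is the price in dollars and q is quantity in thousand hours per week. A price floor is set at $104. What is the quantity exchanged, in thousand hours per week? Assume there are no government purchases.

Rearranging demand gives qd = 316 - 2p. Equilibrium: 316 - 2p = 8p - 274, so 590 = 10p and p* = 59, q* = 198.
The floor of 104 is above the equilibrium price 59, so it binds.
At p = 104: qd = 316 - 2·104 = 108 and qs = 8·104 - 274 = 558.
The quantity actually transacted is the short side, demand: 108.

108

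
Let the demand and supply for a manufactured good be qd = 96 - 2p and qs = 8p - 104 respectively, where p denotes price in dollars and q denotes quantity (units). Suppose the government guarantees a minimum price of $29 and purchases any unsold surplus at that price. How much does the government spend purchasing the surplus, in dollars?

Without the control the market clears where 96 - 2p = 8p - 104, i.e. p* = 20 and q* = 56.
Since 29 > 20, the floor is binding.
At p = 29: qd = 96 - 2·29 = 38 and qs = 8·29 - 104 = 128.
Surplus = qs - qd = 90.
Government expenditure = surplus × support price = 90 × 29 = 2610.

2610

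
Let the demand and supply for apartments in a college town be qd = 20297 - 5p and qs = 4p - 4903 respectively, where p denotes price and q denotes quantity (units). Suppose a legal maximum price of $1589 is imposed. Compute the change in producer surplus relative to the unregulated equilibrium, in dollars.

Equilibrium: 20297 - 5p = 4p - 4903, so 25200 = 9p and p* = 2800, q* = 6297.
The ceiling of 1589 is below the equilibrium price 2800, so it binds.
At p = 1589: qd = 20297 - 5·1589 = 12352 and qs = 4·1589 - 4903 = 1453.
Producer surplus without the control is ½ · (2800 - 1225.75) · 6297 = 4956526.125.
With the ceiling, producers sell 1453 units at 1589, so PS = ½ · (1589 - 1225.75) · 1453 = 263901.125.
Change in producer surplus = 263901.125 - 4956526.125 = -4692625.

-4692625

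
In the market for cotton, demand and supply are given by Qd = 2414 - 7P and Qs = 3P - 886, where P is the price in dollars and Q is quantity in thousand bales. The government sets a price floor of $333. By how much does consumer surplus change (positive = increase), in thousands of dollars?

-280.5

Equilibrium: 2414 - 7P = 3P - 886, so 3300 = 10P and P* = 330, Q* = 104.
Since 333 > 330, the floor is binding.
At P = 333: Qd = 2414 - 7·333 = 83 and Qs = 3·333 - 886 = 113.
Consumer surplus without the control is ½ · (2414/7 - 330) · 104 = 5408/7.
With the floor, consumers buy 83 units at 333, so CS = ½ · (2414/7 - 333) · 83 = 6889/14.
Change in consumer surplus = 6889/14 - 5408/7 = -280.5.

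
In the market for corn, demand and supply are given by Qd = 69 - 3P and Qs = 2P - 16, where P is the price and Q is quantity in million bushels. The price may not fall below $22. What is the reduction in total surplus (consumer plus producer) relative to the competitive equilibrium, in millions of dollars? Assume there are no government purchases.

93.75

Setting quantity demanded equal to quantity supplied, 69 - 3P = 2P - 16, gives P* = 17 and Q* = 18.
The floor of 22 is above the equilibrium price 17, so it binds.
At P = 22: Qd = 69 - 3·22 = 3 and Qs = 2·22 - 16 = 28.
Quantity traded falls to 3. At Q = 3 the demand price is (69 - 3)/3 = 22 and the supply price is (16 + 3)/2 = 9.5.
Deadweight loss = ½ · (22 - 9.5) · (18 - 3) = ½ · 12.5 · 15 = 93.75.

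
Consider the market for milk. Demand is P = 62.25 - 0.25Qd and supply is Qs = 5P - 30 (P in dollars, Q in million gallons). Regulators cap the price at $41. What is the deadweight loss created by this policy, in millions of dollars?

0

Rearranging demand gives Qd = 249 - 4P. Equilibrium: 249 - 4P = 5P - 30, so 279 = 9P and P* = 31, Q* = 125.
Since 41 is above P* = 31, the ceiling does not bind and the free-market outcome prevails.
Since the control does not bind, no trades are prevented and deadweight loss is zero.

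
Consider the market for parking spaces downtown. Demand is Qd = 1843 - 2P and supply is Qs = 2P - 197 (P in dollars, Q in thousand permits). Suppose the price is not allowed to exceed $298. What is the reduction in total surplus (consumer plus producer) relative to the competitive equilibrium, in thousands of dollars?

Equilibrium: 1843 - 2P = 2P - 197, so 2040 = 4P and P* = 510, Q* = 823.
The ceiling of 298 is below the equilibrium price 510, so it binds.
At P = 298: Qd = 1843 - 2·298 = 1247 and Qs = 2·298 - 197 = 399.
Quantity traded falls to 399. At Q = 399 the demand price is (1843 - 399)/2 = 722 and the supply price is (197 + 399)/2 = 298.
Deadweight loss = ½ · (722 - 298) · (823 - 399) = ½ · 424 · 424 = 89888.

89888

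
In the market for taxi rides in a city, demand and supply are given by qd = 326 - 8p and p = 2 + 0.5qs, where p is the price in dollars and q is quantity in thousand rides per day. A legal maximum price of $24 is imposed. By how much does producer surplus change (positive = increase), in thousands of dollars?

Rearranging supply gives qs = 2p - 4. Equilibrium: 326 - 8p = 2p - 4, so 330 = 10p and p* = 33, q* = 62.
The ceiling of 24 is below the equilibrium price 33, so it binds.
At p = 24: qd = 326 - 8·24 = 134 and qs = 2·24 - 4 = 44.
Producer surplus without the control is ½ · (33 - 2) · 62 = 961.
With the ceiling, producers sell 44 units at 24, so PS = ½ · (24 - 2) · 44 = 484.
Change in producer surplus = 484 - 961 = -477.

-477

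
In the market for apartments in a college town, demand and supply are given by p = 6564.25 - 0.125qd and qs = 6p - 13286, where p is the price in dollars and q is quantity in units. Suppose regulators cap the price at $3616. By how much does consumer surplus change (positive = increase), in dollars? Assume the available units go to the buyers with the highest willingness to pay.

Rearranging demand gives qd = 52514 - 8p. Setting quantity demanded equal to quantity supplied, 52514 - 8p = 6p - 13286, gives p* = 4700 and q* = 14914.
The ceiling of 3616 is below the equilibrium price 4700, so it binds.
At p = 3616: qd = 52514 - 8·3616 = 23586 and qs = 6·3616 - 13286 = 8410.
Consumer surplus without the control is ½ · (6564.25 - 4700) · 14914 = 13901712.25.
With the ceiling, 8410 units are sold at 3616 (assume they go to the highest-value buyers). The demand price at q = 8410 is 5513, so CS = ½ · [(6564.25 - 3616) + (5513 - 3616)] · 8410 = 20374276.25.
Change in consumer surplus = 20374276.25 - 13901712.25 = 6472564.

6472564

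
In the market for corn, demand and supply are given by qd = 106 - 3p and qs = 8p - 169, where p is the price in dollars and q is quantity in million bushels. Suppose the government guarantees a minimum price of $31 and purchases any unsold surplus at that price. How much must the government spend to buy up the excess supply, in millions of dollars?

2046

Setting quantity demanded equal to quantity supplied, 106 - 3p = 8p - 169, gives p* = 25 and q* = 31.
Because the floor (31) lies above the market-clearing price, it is binding.
At p = 31: qd = 106 - 3·31 = 13 and qs = 8·31 - 169 = 79.
Surplus = qs - qd = 66.
Government expenditure = surplus × support price = 66 × 31 = 2046.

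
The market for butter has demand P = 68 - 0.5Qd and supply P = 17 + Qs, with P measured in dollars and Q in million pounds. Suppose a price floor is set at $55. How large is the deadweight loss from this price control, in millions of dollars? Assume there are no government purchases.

48

Rearranging demand gives Qd = 136 - 2P; rearranging supply gives Qs = P - 17. In a free market, 136 - 2P = P - 17 gives the equilibrium P* = 51, Q* = 34.
The floor of 55 is above the equilibrium price 51, so it binds.
At P = 55: Qd = 136 - 2·55 = 26 and Qs = 55 - 17 = 38.
Quantity traded falls to 26. At Q = 26 the demand price is (136 - 26)/2 = 55 and the supply price is 17 + 26 = 43.
Deadweight loss = ½ · (55 - 43) · (34 - 26) = ½ · 12 · 8 = 48.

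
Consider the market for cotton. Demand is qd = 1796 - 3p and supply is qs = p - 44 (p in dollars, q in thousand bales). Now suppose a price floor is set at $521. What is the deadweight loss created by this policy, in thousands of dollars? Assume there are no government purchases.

Setting quantity demanded equal to quantity supplied, 1796 - 3p = p - 44, gives p* = 460 and q* = 416.
Since 521 > 460, the floor is binding.
At p = 521: qd = 1796 - 3·521 = 233 and qs = 521 - 44 = 477.
Quantity traded falls to 233. At q = 233 the demand price is (1796 - 233)/3 = 521 and the supply price is 44 + 233 = 277.
Deadweight loss = ½ · (521 - 277) · (416 - 233) = ½ · 244 · 183 = 22326.

22326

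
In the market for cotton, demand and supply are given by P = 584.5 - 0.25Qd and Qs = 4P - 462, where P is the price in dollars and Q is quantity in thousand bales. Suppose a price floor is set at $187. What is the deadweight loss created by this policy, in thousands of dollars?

Rearranging demand gives Qd = 2338 - 4P. Without the control the market clears where 2338 - 4P = 4P - 462, i.e. P* = 350 and Q* = 938.
The floor of 187 is below the equilibrium price 350, so it is not binding; the market clears at P* = 350, Q* = 938.
Since the control does not bind, no trades are prevented and deadweight loss is zero.

0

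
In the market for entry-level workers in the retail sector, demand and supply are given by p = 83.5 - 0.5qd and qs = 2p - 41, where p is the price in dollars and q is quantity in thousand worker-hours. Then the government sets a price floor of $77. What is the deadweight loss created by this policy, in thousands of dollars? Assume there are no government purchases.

1250

Rearranging demand gives qd = 167 - 2p. Without the control the market clears where 167 - 2p = 2p - 41, i.e. p* = 52 and q* = 63.
The floor of 77 is above the equilibrium price 52, so it binds.
At p = 77: qd = 167 - 2·77 = 13 and qs = 2·77 - 41 = 113.
Quantity traded falls to 13. At q = 13 the demand price is (167 - 13)/2 = 77 and the supply price is (41 + 13)/2 = 27.
Deadweight loss = ½ · (77 - 27) · (63 - 13) = ½ · 50 · 50 = 1250.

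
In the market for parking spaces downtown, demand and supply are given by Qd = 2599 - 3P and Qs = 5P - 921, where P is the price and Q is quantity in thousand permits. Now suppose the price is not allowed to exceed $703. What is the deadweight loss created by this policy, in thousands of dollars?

In a free market, 2599 - 3P = 5P - 921 gives the equilibrium P* = 440, Q* = 1279.
Since 703 is above P* = 440, the ceiling does not bind and the free-market outcome prevails.
Since the control does not bind, no trades are prevented and deadweight loss is zero.

0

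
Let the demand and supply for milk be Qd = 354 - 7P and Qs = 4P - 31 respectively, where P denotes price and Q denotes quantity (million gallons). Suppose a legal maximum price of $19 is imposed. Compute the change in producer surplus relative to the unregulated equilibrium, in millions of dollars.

In a free market, 354 - 7P = 4P - 31 gives the equilibrium P* = 35, Q* = 109.
The ceiling of 19 is below the equilibrium price 35, so it binds.
At P = 19: Qd = 354 - 7·19 = 221 and Qs = 4·19 - 31 = 45.
Producer surplus without the control is ½ · (35 - 7.75) · 109 = 1485.125.
With the ceiling, producers sell 45 units at 19, so PS = ½ · (19 - 7.75) · 45 = 253.125.
Change in producer surplus = 253.125 - 1485.125 = -1232.

-1232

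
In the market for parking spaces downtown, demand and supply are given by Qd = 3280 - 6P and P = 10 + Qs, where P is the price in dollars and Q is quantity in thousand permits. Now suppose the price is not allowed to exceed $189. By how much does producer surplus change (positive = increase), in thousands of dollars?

Rearranging supply gives Qs = P - 10. Equilibrium: 3280 - 6P = P - 10, so 3290 = 7P and P* = 470, Q* = 460.
Since 189 < 470, the ceiling is binding.
At P = 189: Qd = 3280 - 6·189 = 2146 and Qs = 189 - 10 = 179.
Producer surplus without the control is ½ · (470 - 10) · 460 = 105800.
With the ceiling, producers sell 179 units at 189, so PS = ½ · (189 - 10) · 179 = 16020.5.
Change in producer surplus = 16020.5 - 105800 = -89779.5.

-89779.5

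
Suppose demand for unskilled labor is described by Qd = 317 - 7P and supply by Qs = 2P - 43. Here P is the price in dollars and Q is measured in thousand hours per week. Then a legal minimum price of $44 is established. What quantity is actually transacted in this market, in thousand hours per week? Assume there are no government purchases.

9

Setting quantity demanded equal to quantity supplied, 317 - 7P = 2P - 43, gives P* = 40 and Q* = 37.
Because the floor (44) lies above the market-clearing price, it is binding.
At P = 44: Qd = 317 - 7·44 = 9 and Qs = 2·44 - 43 = 45.
The quantity actually transacted is the short side, demand: 9.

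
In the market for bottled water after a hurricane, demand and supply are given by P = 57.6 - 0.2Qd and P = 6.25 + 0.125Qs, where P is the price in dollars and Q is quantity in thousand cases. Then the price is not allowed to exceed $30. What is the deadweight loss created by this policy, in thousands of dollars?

0

Rearranging demand gives Qd = 288 - 5P; rearranging supply gives Qs = 8P - 50. In a free market, 288 - 5P = 8P - 50 gives the equilibrium P* = 26, Q* = 158.
Since 30 is above P* = 26, the ceiling does not bind and the free-market outcome prevails.
Since the control does not bind, no trades are prevented and deadweight loss is zero.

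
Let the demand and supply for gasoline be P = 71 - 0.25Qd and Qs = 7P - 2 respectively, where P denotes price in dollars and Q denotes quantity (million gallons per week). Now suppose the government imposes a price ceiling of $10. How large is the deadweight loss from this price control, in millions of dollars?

Rearranging demand gives Qd = 284 - 4P. Equilibrium: 284 - 4P = 7P - 2, so 286 = 11P and P* = 26, Q* = 180.
The ceiling of 10 is below the equilibrium price 26, so it binds.
At P = 10: Qd = 284 - 4·10 = 244 and Qs = 7·10 - 2 = 68.
Quantity traded falls to 68. At Q = 68 the demand price is (284 - 68)/4 = 54 and the supply price is (2 + 68)/7 = 10.
Deadweight loss = ½ · (54 - 10) · (180 - 68) = ½ · 44 · 112 = 2464.

2464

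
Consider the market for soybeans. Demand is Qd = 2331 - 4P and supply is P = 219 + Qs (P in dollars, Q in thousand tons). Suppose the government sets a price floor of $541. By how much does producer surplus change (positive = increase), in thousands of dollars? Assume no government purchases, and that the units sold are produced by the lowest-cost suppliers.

-2511

Rearranging supply gives Qs = P - 219. Without the control the market clears where 2331 - 4P = P - 219, i.e. P* = 510 and Q* = 291.
The floor of 541 is above the equilibrium price 510, so it binds.
At P = 541: Qd = 2331 - 4·541 = 167 and Qs = 541 - 219 = 322.
Producer surplus without the control is ½ · (510 - 219) · 291 = 42340.5.
With the floor, 167 units are sold at 541. The supply price at Q = 167 is 386, so PS = ½ · [(541 - 219) + (541 - 386)] · 167 = 39829.5.
Change in producer surplus = 39829.5 - 42340.5 = -2511.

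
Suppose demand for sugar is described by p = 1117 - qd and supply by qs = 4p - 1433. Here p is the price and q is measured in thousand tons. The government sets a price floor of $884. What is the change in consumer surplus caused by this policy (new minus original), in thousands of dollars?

-157080

Rearranging demand gives qd = 1117 - p. Without the control the market clears where 1117 - p = 4p - 1433, i.e. p* = 510 and q* = 607.
Since 884 > 510, the floor is binding.
At p = 884: qd = 1117 - 884 = 233 and qs = 4·884 - 1433 = 2103.
Consumer surplus without the control is ½ · (1117 - 510) · 607 = 184224.5.
With the floor, consumers buy 233 units at 884, so CS = ½ · (1117 - 884) · 233 = 27144.5.
Change in consumer surplus = 27144.5 - 184224.5 = -157080.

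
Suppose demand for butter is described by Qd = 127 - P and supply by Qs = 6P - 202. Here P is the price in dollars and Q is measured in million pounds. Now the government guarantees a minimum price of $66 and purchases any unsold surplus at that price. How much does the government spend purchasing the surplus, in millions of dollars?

Equilibrium: 127 - P = 6P - 202, so 329 = 7P and P* = 47, Q* = 80.
Because the floor (66) lies above the market-clearing price, it is binding.
At P = 66: Qd = 127 - 66 = 61 and Qs = 6·66 - 202 = 194.
Surplus = Qs - Qd = 133.
Government expenditure = surplus × support price = 133 × 66 = 8778.

8778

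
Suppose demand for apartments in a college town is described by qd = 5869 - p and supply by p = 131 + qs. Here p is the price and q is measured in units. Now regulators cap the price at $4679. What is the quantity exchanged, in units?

Rearranging supply gives qs = p - 131. Without the control the market clears where 5869 - p = p - 131, i.e. p* = 3000 and q* = 2869.
The ceiling of 4679 is above the equilibrium price 3000, so it is not binding; the market clears at p* = 3000, q* = 2869.

2869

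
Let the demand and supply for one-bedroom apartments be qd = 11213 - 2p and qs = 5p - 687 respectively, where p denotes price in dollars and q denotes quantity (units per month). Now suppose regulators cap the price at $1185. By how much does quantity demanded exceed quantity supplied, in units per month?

Equilibrium: 11213 - 2p = 5p - 687, so 11900 = 7p and p* = 1700, q* = 7813.
The ceiling of 1185 is below the equilibrium price 1700, so it binds.
At p = 1185: qd = 11213 - 2·1185 = 8843 and qs = 5·1185 - 687 = 5238.
Shortage = qd - qs = 8843 - 5238 = 3605.

3605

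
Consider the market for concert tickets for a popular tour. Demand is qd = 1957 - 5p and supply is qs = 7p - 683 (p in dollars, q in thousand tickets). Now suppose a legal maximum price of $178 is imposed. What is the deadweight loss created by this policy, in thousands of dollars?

In a free market, 1957 - 5p = 7p - 683 gives the equilibrium p* = 220, q* = 857.
Because the ceiling (178) lies below the market-clearing price, it is binding.
At p = 178: qd = 1957 - 5·178 = 1067 and qs = 7·178 - 683 = 563.
Quantity traded falls to 563. At q = 563 the demand price is (1957 - 563)/5 = 278.8 and the supply price is (683 + 563)/7 = 178.
Deadweight loss = ½ · (278.8 - 178) · (857 - 563) = ½ · 100.8 · 294 = 14817.6.

14817.6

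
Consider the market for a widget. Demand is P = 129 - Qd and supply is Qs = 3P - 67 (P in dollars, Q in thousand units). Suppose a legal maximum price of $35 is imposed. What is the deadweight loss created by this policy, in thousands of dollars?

Rearranging demand gives Qd = 129 - P. Without the control the market clears where 129 - P = 3P - 67, i.e. P* = 49 and Q* = 80.
Since 35 < 49, the ceiling is binding.
At P = 35: Qd = 129 - 35 = 94 and Qs = 3·35 - 67 = 38.
Quantity traded falls to 38. At Q = 38 the demand price is 129 - 38 = 91 and the supply price is (67 + 38)/3 = 35.
Deadweight loss = ½ · (91 - 35) · (80 - 38) = ½ · 56 · 42 = 1176.

1176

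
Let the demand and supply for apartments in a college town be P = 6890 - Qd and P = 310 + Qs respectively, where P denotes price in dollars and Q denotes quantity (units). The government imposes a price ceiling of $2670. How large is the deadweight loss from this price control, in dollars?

Rearranging demand gives Qd = 6890 - P; rearranging supply gives Qs = P - 310. Equilibrium: 6890 - P = P - 310, so 7200 = 2P and P* = 3600, Q* = 3290.
Because the ceiling (2670) lies below the market-clearing price, it is binding.
At P = 2670: Qd = 6890 - 2670 = 4220 and Qs = 2670 - 310 = 2360.
Quantity traded falls to 2360. At Q = 2360 the demand price is 6890 - 2360 = 4530 and the supply price is 310 + 2360 = 2670.
Deadweight loss = ½ · (4530 - 2670) · (3290 - 2360) = ½ · 1860 · 930 = 864900.

864900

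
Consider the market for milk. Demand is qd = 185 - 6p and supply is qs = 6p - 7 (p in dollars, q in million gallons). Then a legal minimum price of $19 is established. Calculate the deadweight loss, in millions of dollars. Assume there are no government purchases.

In a free market, 185 - 6p = 6p - 7 gives the equilibrium p* = 16, q* = 89.
Because the floor (19) lies above the market-clearing price, it is binding.
At p = 19: qd = 185 - 6·19 = 71 and qs = 6·19 - 7 = 107.
Quantity traded falls to 71. At q = 71 the demand price is (185 - 71)/6 = 19 and the supply price is (7 + 71)/6 = 13.
Deadweight loss = ½ · (19 - 13) · (89 - 71) = ½ · 6 · 18 = 54.

54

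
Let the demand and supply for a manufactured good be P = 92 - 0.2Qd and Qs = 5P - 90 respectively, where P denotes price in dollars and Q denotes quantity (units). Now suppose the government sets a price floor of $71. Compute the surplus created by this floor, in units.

160

Rearranging demand gives Qd = 460 - 5P. Without the control the market clears where 460 - 5P = 5P - 90, i.e. P* = 55 and Q* = 185.
Since 71 > 55, the floor is binding.
At P = 71: Qd = 460 - 5·71 = 105 and Qs = 5·71 - 90 = 265.
Surplus = Qs - Qd = 265 - 105 = 160.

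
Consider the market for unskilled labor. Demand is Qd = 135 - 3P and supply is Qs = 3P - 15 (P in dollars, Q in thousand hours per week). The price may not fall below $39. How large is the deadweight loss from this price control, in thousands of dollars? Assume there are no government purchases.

588

Without the control the market clears where 135 - 3P = 3P - 15, i.e. P* = 25 and Q* = 60.
Since 39 > 25, the floor is binding.
At P = 39: Qd = 135 - 3·39 = 18 and Qs = 3·39 - 15 = 102.
Quantity traded falls to 18. At Q = 18 the demand price is (135 - 18)/3 = 39 and the supply price is (15 + 18)/3 = 11.
Deadweight loss = ½ · (39 - 11) · (60 - 18) = ½ · 28 · 42 = 588.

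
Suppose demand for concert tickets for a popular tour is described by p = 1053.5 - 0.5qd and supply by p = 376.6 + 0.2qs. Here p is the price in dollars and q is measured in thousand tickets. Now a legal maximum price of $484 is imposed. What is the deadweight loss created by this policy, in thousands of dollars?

Rearranging demand gives qd = 2107 - 2p; rearranging supply gives qs = 5p - 1883. Setting quantity demanded equal to quantity supplied, 2107 - 2p = 5p - 1883, gives p* = 570 and q* = 967.
Since 484 < 570, the ceiling is binding.
At p = 484: qd = 2107 - 2·484 = 1139 and qs = 5·484 - 1883 = 537.
Quantity traded falls to 537. At q = 537 the demand price is (2107 - 537)/2 = 785 and the supply price is (1883 + 537)/5 = 484.
Deadweight loss = ½ · (785 - 484) · (967 - 537) = ½ · 301 · 430 = 64715.

64715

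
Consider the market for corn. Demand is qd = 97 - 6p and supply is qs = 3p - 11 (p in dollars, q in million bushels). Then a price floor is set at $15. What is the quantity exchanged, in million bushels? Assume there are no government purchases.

7

Without the control the market clears where 97 - 6p = 3p - 11, i.e. p* = 12 and q* = 25.
Because the floor (15) lies above the market-clearing price, it is binding.
At p = 15: qd = 97 - 6·15 = 7 and qs = 3·15 - 11 = 34.
The quantity actually transacted is the short side, demand: 7.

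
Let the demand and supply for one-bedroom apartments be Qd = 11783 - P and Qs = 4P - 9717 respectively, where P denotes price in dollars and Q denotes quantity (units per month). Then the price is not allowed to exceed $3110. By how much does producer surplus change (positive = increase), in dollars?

Without the control the market clears where 11783 - P = 4P - 9717, i.e. P* = 4300 and Q* = 7483.
Since 3110 < 4300, the ceiling is binding.
At P = 3110: Qd = 11783 - 3110 = 8673 and Qs = 4·3110 - 9717 = 2723.
Producer surplus without the control is ½ · (4300 - 2429.25) · 7483 = 6999411.125.
With the ceiling, producers sell 2723 units at 3110, so PS = ½ · (3110 - 2429.25) · 2723 = 926841.125.
Change in producer surplus = 926841.125 - 6999411.125 = -6072570.

-6072570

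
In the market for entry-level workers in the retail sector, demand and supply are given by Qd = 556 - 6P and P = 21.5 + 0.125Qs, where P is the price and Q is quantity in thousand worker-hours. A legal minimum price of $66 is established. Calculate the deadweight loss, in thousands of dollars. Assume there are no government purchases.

Rearranging supply gives Qs = 8P - 172. In a free market, 556 - 6P = 8P - 172 gives the equilibrium P* = 52, Q* = 244.
Since 66 > 52, the floor is binding.
At P = 66: Qd = 556 - 6·66 = 160 and Qs = 8·66 - 172 = 356.
Quantity traded falls to 160. At Q = 160 the demand price is (556 - 160)/6 = 66 and the supply price is (172 + 160)/8 = 41.5.
Deadweight loss = ½ · (66 - 41.5) · (244 - 160) = ½ · 24.5 · 84 = 1029.

1029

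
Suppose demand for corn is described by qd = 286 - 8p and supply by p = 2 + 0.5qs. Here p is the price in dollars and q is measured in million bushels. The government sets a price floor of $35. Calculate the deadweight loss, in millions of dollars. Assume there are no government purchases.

Rearranging supply gives qs = 2p - 4. Equilibrium: 286 - 8p = 2p - 4, so 290 = 10p and p* = 29, q* = 54.
Because the floor (35) lies above the market-clearing price, it is binding.
At p = 35: qd = 286 - 8·35 = 6 and qs = 2·35 - 4 = 66.
Quantity traded falls to 6. At q = 6 the demand price is (286 - 6)/8 = 35 and the supply price is (4 + 6)/2 = 5.
Deadweight loss = ½ · (35 - 5) · (54 - 6) = ½ · 30 · 48 = 720.

720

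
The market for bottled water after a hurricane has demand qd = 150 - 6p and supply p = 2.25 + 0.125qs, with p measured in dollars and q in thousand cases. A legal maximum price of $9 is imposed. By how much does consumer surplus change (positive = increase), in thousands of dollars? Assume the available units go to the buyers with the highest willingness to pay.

Rearranging supply gives qs = 8p - 18. Equilibrium: 150 - 6p = 8p - 18, so 168 = 14p and p* = 12, q* = 78.
The ceiling of 9 is below the equilibrium price 12, so it binds.
At p = 9: qd = 150 - 6·9 = 96 and qs = 8·9 - 18 = 54.
Consumer surplus without the control is ½ · (25 - 12) · 78 = 507.
With the ceiling, 54 units are sold at 9 (assume they go to the highest-value buyers). The demand price at q = 54 is 16, so CS = ½ · [(25 - 9) + (16 - 9)] · 54 = 621.
Change in consumer surplus = 621 - 507 = 114.

114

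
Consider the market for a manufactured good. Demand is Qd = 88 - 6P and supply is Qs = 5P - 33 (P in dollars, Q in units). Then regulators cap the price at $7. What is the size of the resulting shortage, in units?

Setting quantity demanded equal to quantity supplied, 88 - 6P = 5P - 33, gives P* = 11 and Q* = 22.
Since 7 < 11, the ceiling is binding.
At P = 7: Qd = 88 - 6·7 = 46 and Qs = 5·7 - 33 = 2.
Shortage = Qd - Qs = 46 - 2 = 44.

44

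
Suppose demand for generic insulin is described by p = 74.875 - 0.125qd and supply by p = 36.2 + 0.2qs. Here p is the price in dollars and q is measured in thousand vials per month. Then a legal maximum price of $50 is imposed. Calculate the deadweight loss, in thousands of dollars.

Rearranging demand gives qd = 599 - 8p; rearranging supply gives qs = 5p - 181. Without the control the market clears where 599 - 8p = 5p - 181, i.e. p* = 60 and q* = 119.
Because the ceiling (50) lies below the market-clearing price, it is binding.
At p = 50: qd = 599 - 8·50 = 199 and qs = 5·50 - 181 = 69.
Quantity traded falls to 69. At q = 69 the demand price is (599 - 69)/8 = 66.25 and the supply price is (181 + 69)/5 = 50.
Deadweight loss = ½ · (66.25 - 50) · (119 - 69) = ½ · 16.25 · 50 = 406.25.

406.25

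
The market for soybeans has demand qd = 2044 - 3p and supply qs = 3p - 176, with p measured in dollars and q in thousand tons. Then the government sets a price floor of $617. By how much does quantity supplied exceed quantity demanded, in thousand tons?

Setting quantity demanded equal to quantity supplied, 2044 - 3p = 3p - 176, gives p* = 370 and q* = 934.
The floor of 617 is above the equilibrium price 370, so it binds.
At p = 617: qd = 2044 - 3·617 = 193 and qs = 3·617 - 176 = 1675.
Surplus = qs - qd = 1675 - 193 = 1482.

1482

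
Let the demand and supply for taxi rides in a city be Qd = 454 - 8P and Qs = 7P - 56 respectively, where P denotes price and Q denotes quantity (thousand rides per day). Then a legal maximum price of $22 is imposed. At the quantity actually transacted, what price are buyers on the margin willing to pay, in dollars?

44.5

In a free market, 454 - 8P = 7P - 56 gives the equilibrium P* = 34, Q* = 182.
Because the ceiling (22) lies below the market-clearing price, it is binding.
At P = 22: Qd = 454 - 8·22 = 278 and Qs = 7·22 - 56 = 98.
Only 98 units reach the market. On the demand curve, the marginal buyer's willingness to pay at Q = 98 is (454 - 98)/8 = 44.5.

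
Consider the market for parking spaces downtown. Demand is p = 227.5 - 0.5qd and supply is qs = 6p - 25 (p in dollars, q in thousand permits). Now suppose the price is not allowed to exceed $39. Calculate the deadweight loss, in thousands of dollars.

5292

Rearranging demand gives qd = 455 - 2p. In a free market, 455 - 2p = 6p - 25 gives the equilibrium p* = 60, q* = 335.
Because the ceiling (39) lies below the market-clearing price, it is binding.
At p = 39: qd = 455 - 2·39 = 377 and qs = 6·39 - 25 = 209.
Quantity traded falls to 209. At q = 209 the demand price is (455 - 209)/2 = 123 and the supply price is (25 + 209)/6 = 39.
Deadweight loss = ½ · (123 - 39) · (335 - 209) = ½ · 84 · 126 = 5292.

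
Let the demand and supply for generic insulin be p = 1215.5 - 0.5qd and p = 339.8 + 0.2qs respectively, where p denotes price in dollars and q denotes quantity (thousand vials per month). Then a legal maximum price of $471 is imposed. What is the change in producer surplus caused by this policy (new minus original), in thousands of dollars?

Rearranging demand gives qd = 2431 - 2p; rearranging supply gives qs = 5p - 1699. Without the control the market clears where 2431 - 2p = 5p - 1699, i.e. p* = 590 and q* = 1251.
Because the ceiling (471) lies below the market-clearing price, it is binding.
At p = 471: qd = 2431 - 2·471 = 1489 and qs = 5·471 - 1699 = 656.
Producer surplus without the control is ½ · (590 - 339.8) · 1251 = 156500.1.
With the ceiling, producers sell 656 units at 471, so PS = ½ · (471 - 339.8) · 656 = 43033.6.
Change in producer surplus = 43033.6 - 156500.1 = -113466.5.

-113466.5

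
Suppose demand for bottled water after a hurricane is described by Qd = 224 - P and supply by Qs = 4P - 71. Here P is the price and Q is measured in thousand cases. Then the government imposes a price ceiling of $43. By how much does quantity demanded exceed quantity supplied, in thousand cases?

80

Without the control the market clears where 224 - P = 4P - 71, i.e. P* = 59 and Q* = 165.
Because the ceiling (43) lies below the market-clearing price, it is binding.
At P = 43: Qd = 224 - 43 = 181 and Qs = 4·43 - 71 = 101.
Shortage = Qd - Qs = 181 - 101 = 80.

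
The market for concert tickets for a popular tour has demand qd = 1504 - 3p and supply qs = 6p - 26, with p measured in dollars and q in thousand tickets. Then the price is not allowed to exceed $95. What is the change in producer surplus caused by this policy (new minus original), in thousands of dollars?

Equilibrium: 1504 - 3p = 6p - 26, so 1530 = 9p and p* = 170, q* = 994.
Because the ceiling (95) lies below the market-clearing price, it is binding.
At p = 95: qd = 1504 - 3·95 = 1219 and qs = 6·95 - 26 = 544.
Producer surplus without the control is ½ · (170 - 13/3) · 994 = 247009/3.
With the ceiling, producers sell 544 units at 95, so PS = ½ · (95 - 13/3) · 544 = 73984/3.
Change in producer surplus = 73984/3 - 247009/3 = -57675.

-57675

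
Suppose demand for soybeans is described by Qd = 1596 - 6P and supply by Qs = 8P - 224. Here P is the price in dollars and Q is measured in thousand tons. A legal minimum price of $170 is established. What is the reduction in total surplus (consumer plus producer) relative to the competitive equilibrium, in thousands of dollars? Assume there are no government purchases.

Without the control the market clears where 1596 - 6P = 8P - 224, i.e. P* = 130 and Q* = 816.
The floor of 170 is above the equilibrium price 130, so it binds.
At P = 170: Qd = 1596 - 6·170 = 576 and Qs = 8·170 - 224 = 1136.
Quantity traded falls to 576. At Q = 576 the demand price is (1596 - 576)/6 = 170 and the supply price is (224 + 576)/8 = 100.
Deadweight loss = ½ · (170 - 100) · (816 - 576) = ½ · 70 · 240 = 8400.

8400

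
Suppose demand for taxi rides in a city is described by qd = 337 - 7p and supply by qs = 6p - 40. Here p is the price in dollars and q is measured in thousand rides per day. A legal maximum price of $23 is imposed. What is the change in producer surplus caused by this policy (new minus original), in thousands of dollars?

-696

Setting quantity demanded equal to quantity supplied, 337 - 7p = 6p - 40, gives p* = 29 and q* = 134.
Since 23 < 29, the ceiling is binding.
At p = 23: qd = 337 - 7·23 = 176 and qs = 6·23 - 40 = 98.
Producer surplus without the control is ½ · (29 - 20/3) · 134 = 4489/3.
With the ceiling, producers sell 98 units at 23, so PS = ½ · (23 - 20/3) · 98 = 2401/3.
Change in producer surplus = 2401/3 - 4489/3 = -696.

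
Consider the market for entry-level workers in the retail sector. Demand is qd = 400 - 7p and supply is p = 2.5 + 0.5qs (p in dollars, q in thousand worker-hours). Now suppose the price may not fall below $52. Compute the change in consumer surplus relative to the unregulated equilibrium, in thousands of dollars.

-423.5

Rearranging supply gives qs = 2p - 5. Setting quantity demanded equal to quantity supplied, 400 - 7p = 2p - 5, gives p* = 45 and q* = 85.
Since 52 > 45, the floor is binding.
At p = 52: qd = 400 - 7·52 = 36 and qs = 2·52 - 5 = 99.
Consumer surplus without the control is ½ · (400/7 - 45) · 85 = 7225/14.
With the floor, consumers buy 36 units at 52, so CS = ½ · (400/7 - 52) · 36 = 648/7.
Change in consumer surplus = 648/7 - 7225/14 = -423.5.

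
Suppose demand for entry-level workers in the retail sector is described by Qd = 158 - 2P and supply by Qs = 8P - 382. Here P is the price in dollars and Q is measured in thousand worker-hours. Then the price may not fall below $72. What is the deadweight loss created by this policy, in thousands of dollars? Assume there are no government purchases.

Equilibrium: 158 - 2P = 8P - 382, so 540 = 10P and P* = 54, Q* = 50.
Since 72 > 54, the floor is binding.
At P = 72: Qd = 158 - 2·72 = 14 and Qs = 8·72 - 382 = 194.
Quantity traded falls to 14. At Q = 14 the demand price is (158 - 14)/2 = 72 and the supply price is (382 + 14)/8 = 49.5.
Deadweight loss = ½ · (72 - 49.5) · (50 - 14) = ½ · 22.5 · 36 = 405.

405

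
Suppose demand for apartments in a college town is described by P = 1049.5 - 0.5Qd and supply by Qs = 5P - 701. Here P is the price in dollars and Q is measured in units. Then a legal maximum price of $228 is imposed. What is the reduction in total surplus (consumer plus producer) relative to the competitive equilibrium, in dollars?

258860

Rearranging demand gives Qd = 2099 - 2P. Setting quantity demanded equal to quantity supplied, 2099 - 2P = 5P - 701, gives P* = 400 and Q* = 1299.
Because the ceiling (228) lies below the market-clearing price, it is binding.
At P = 228: Qd = 2099 - 2·228 = 1643 and Qs = 5·228 - 701 = 439.
Quantity traded falls to 439. At Q = 439 the demand price is (2099 - 439)/2 = 830 and the supply price is (701 + 439)/5 = 228.
Deadweight loss = ½ · (830 - 228) · (1299 - 439) = ½ · 602 · 860 = 258860.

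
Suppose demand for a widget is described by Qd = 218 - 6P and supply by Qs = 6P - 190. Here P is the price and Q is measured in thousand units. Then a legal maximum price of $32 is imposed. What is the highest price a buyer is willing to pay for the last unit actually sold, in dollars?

36

Equilibrium: 218 - 6P = 6P - 190, so 408 = 12P and P* = 34, Q* = 14.
Since 32 < 34, the ceiling is binding.
At P = 32: Qd = 218 - 6·32 = 26 and Qs = 6·32 - 190 = 2.
Only 2 units reach the market. On the demand curve, the marginal buyer's willingness to pay at Q = 2 is (218 - 2)/6 = 36.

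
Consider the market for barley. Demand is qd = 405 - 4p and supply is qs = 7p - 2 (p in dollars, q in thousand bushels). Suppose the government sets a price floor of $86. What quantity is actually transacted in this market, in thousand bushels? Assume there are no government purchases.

Equilibrium: 405 - 4p = 7p - 2, so 407 = 11p and p* = 37, q* = 257.
The floor of 86 is above the equilibrium price 37, so it binds.
At p = 86: qd = 405 - 4·86 = 61 and qs = 7·86 - 2 = 600.
The quantity actually transacted is the short side, demand: 61.

61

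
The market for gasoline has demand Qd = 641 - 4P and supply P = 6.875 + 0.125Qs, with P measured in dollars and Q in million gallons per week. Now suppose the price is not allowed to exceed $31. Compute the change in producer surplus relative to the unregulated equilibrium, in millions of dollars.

Rearranging supply gives Qs = 8P - 55. Without the control the market clears where 641 - 4P = 8P - 55, i.e. P* = 58 and Q* = 409.
Since 31 < 58, the ceiling is binding.
At P = 31: Qd = 641 - 4·31 = 517 and Qs = 8·31 - 55 = 193.
Producer surplus without the control is ½ · (58 - 6.875) · 409 = 10455.0625.
With the ceiling, producers sell 193 units at 31, so PS = ½ · (31 - 6.875) · 193 = 2328.0625.
Change in producer surplus = 2328.0625 - 10455.0625 = -8127.

-8127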